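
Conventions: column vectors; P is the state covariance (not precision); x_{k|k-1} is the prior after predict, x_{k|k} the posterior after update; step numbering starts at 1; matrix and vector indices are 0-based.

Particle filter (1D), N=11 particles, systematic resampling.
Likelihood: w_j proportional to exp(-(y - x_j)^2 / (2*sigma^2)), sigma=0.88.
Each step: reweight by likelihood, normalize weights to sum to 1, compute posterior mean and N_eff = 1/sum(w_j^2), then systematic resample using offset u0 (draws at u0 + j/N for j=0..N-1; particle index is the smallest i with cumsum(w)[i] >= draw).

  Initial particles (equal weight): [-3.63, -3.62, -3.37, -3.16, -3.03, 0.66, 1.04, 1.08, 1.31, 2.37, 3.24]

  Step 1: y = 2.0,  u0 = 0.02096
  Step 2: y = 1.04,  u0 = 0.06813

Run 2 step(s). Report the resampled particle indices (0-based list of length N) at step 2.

resampled_idx = [0, 1, 2, 2, 3, 4, 4, 5, 6, 7, 9]

step 1: w=[0.0000, 0.0000, 0.0000, 0.0000, 0.0000, 0.0905, 0.1592, 0.1671, 0.2122, 0.2641, 0.1069]  mean=1.6561  Neff=5.3286  idx=[5, 6, 6, 7, 7, 8, 8, 9, 9, 9, 10]
step 2: w=[0.1165, 0.1279, 0.1279, 0.1278, 0.1278, 0.1220, 0.1220, 0.0408, 0.0408, 0.0408, 0.0056]  mean=1.2471  Neff=8.7906  idx=[0, 1, 2, 2, 3, 4, 4, 5, 6, 7, 9]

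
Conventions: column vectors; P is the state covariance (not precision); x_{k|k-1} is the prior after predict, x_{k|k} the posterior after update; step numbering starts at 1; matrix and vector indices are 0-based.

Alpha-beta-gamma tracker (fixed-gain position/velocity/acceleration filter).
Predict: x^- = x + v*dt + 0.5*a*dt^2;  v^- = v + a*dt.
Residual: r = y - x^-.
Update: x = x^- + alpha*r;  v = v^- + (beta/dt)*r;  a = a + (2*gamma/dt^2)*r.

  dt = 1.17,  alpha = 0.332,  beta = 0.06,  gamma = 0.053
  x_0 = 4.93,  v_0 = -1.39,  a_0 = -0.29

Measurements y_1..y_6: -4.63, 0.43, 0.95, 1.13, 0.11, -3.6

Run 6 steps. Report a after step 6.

a_post = 1.4150

step 1: x_pred=3.1052  r=-7.7352  x^+=0.5371  v^+=-2.1260  a^+=-0.8890
step 2: x_pred=-2.5587  r=2.9887  x^+=-1.5665  v^+=-3.0128  a^+=-0.6575
step 3: x_pred=-5.5415  r=6.4915  x^+=-3.3863  v^+=-3.4492  a^+=-0.1549
step 4: x_pred=-7.5279  r=8.6579  x^+=-4.6535  v^+=-3.1864  a^+=0.5155
step 5: x_pred=-8.0288  r=8.1388  x^+=-5.3267  v^+=-2.1659  a^+=1.1458
step 6: x_pred=-7.0765  r=3.4765  x^+=-5.9223  v^+=-0.6470  a^+=1.4150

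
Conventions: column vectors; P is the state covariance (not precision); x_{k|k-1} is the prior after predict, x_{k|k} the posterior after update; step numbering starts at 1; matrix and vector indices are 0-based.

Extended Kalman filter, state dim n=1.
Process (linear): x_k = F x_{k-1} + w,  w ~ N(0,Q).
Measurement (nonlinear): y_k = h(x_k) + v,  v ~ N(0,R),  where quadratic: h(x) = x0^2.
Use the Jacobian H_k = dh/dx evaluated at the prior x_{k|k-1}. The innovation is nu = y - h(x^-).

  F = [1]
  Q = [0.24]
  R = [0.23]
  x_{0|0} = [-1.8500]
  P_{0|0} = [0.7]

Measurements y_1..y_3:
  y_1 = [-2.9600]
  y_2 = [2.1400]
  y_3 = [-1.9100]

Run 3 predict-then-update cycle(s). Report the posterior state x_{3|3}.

step 1: x^-=[-1.8500]  P^-=[0.9400]  H_jac=[-3.7000]  S=[13.0986]  K=[-0.2655]  nu=[-6.3825]  x^+=[-0.1553]  P^+=[0.0165]
step 2: x^-=[-0.1553]  P^-=[0.2565]  H_jac=[-0.3106]  S=[0.2547]  K=[-0.3127]  nu=[2.1159]  x^+=[-0.8170]  P^+=[0.2316]
step 3: x^-=[-0.8170]  P^-=[0.4716]  H_jac=[-1.6340]  S=[1.4891]  K=[-0.5175]  nu=[-2.5775]  x^+=[0.5168]  P^+=[0.0728]

x_post = [0.5168]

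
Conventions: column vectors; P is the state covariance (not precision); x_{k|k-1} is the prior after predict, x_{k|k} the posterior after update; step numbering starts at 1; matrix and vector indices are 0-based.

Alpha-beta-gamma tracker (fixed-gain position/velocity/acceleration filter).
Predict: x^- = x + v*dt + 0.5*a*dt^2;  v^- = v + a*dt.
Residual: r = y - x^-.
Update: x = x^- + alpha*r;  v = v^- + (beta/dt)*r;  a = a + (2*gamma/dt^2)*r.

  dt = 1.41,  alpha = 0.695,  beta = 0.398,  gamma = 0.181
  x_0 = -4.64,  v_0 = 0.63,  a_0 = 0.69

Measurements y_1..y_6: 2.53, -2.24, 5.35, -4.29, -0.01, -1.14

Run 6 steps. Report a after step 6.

step 1: x_pred=-3.0658  r=5.5958  x^+=0.8233  v^+=3.1824  a^+=1.7089
step 2: x_pred=7.0092  r=-9.2492  x^+=0.5810  v^+=2.9812  a^+=0.0248
step 3: x_pred=4.8091  r=0.5409  x^+=5.1850  v^+=3.1688  a^+=0.1233
step 4: x_pred=9.7756  r=-14.0656  x^+=-0.0000  v^+=-0.6277  a^+=-2.4379
step 5: x_pred=-3.3084  r=3.2984  x^+=-1.0160  v^+=-3.1340  a^+=-1.8373
step 6: x_pred=-7.2613  r=6.1213  x^+=-3.0070  v^+=-3.9967  a^+=-0.7227

a_post = -0.7227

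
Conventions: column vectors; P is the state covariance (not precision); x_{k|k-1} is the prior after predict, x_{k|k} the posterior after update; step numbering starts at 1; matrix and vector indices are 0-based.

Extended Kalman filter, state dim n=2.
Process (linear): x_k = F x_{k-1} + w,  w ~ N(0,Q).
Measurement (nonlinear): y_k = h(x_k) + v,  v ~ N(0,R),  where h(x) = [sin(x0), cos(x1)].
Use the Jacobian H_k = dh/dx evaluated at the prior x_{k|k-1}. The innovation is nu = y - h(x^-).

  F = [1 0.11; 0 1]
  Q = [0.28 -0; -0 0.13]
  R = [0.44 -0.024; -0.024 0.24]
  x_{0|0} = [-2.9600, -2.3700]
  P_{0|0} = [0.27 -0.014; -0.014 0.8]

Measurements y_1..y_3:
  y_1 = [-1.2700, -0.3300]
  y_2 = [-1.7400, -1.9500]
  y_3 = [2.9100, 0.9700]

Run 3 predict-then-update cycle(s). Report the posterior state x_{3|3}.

x_post = [-4.4061, -2.8543]

step 1: x^-=[-3.2207, -2.3700]  P^-=[0.5566 0.0740; 0.0740 0.9300]  H_jac=[-0.9969 0.0000; 0.0000 0.6973]  S=[0.9931 -0.0754; -0.0754 0.6922]  K=[-0.5577 0.0138; -0.0031 0.9365]  nu=[-1.3490, 0.3868]  x^+=[-2.4631, -2.0035]  P^+=[0.2465 0.0239; 0.0239 0.3225]
step 2: x^-=[-2.6835, -2.0035]  P^-=[0.5356 0.0594; 0.0594 0.4525]  H_jac=[-0.8969 0.0000; 0.0000 0.9078]  S=[0.8709 -0.0724; -0.0724 0.6129]  K=[-0.5497 0.0231; -0.0055 0.6695]  nu=[-1.2977, -1.5307]  x^+=[-2.0054, -3.0211]  P^+=[0.2703 0.0206; 0.0206 0.1771]
step 3: x^-=[-2.3377, -3.0211]  P^-=[0.5570 0.0401; 0.0401 0.3071]  H_jac=[-0.6939 0.0000; 0.0000 0.1202]  S=[0.7082 -0.0273; -0.0273 0.2444]  K=[-0.5474 -0.0415; -0.0336 0.1472]  nu=[3.6300, 1.9628]  x^+=[-4.4061, -2.8543]  P^+=[0.3456 0.0264; 0.0264 0.3008]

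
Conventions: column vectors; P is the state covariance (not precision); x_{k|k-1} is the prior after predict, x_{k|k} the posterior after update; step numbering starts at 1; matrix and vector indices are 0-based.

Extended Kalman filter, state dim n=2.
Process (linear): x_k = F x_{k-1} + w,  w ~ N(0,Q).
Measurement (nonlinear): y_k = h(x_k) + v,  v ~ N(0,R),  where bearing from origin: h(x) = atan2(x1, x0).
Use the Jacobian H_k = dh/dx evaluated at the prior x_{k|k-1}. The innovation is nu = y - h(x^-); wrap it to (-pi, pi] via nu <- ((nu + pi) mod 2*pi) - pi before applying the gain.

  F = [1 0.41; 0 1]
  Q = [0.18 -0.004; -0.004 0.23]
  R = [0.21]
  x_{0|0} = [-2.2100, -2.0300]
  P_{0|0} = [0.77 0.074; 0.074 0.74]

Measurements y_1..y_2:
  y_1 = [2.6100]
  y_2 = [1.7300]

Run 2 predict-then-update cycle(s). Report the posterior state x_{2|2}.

step 1: x^-=[-3.0423, -2.0300]  P^-=[1.1351 0.3734; 0.3734 0.9700]  H_jac=[0.1518 -0.2274]  S=[0.2605]  K=[0.3352; -0.6293]  nu=[-1.1200]  x^+=[-3.4177, -1.3252]  P^+=[1.1058 0.4284; 0.4284 0.8668]
step 2: x^-=[-3.9611, -1.3252]  P^-=[1.7828 0.7798; 0.7798 1.0968]  H_jac=[0.0760 -0.2270]  S=[0.2499]  K=[-0.1665; -0.7594]  nu=[-1.7345]  x^+=[-3.6722, -0.0081]  P^+=[1.7758 0.7482; 0.7482 0.9527]

x_post = [-3.6722, -0.0081]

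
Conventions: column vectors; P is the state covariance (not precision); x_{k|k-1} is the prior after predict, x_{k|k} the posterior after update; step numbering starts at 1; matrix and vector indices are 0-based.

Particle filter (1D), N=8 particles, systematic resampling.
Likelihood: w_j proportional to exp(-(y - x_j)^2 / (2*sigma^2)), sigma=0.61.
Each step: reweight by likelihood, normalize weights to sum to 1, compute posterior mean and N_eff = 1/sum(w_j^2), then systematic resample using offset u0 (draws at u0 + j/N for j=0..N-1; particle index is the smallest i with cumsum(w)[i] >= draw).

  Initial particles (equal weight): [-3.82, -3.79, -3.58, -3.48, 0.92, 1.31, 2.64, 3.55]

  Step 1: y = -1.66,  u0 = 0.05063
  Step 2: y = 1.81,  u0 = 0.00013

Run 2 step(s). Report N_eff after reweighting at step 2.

step 1: w=[0.0823, 0.0978, 0.3068, 0.5071, 0.0057, 0.0003, 0.0000, 0.0000]  mean=-3.5426  Neff=2.7200  idx=[0, 1, 2, 2, 3, 3, 3, 3]
step 2: w=[0.0015, 0.0024, 0.0530, 0.0530, 0.2225, 0.2225, 0.2225, 0.2225]  mean=-3.4919  Neff=4.9090  idx=[0, 4, 4, 5, 5, 6, 6, 7]

N_eff = 4.9090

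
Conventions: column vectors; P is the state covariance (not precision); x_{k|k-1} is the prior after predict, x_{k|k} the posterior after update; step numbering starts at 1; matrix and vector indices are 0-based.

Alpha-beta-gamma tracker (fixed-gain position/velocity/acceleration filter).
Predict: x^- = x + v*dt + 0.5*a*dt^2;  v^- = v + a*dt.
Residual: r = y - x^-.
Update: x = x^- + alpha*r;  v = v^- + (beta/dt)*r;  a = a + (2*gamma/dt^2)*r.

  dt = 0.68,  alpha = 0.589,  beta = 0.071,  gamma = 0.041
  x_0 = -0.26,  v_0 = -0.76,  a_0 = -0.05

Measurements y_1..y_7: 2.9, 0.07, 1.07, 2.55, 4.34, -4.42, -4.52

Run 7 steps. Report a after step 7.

step 1: x_pred=-0.7884  r=3.6884  x^+=1.3841  v^+=-0.4089  a^+=0.6041
step 2: x_pred=1.2457  r=-1.1757  x^+=0.5532  v^+=-0.1209  a^+=0.3956
step 3: x_pred=0.5625  r=0.5075  x^+=0.8614  v^+=0.2011  a^+=0.4856
step 4: x_pred=1.1104  r=1.4396  x^+=1.9583  v^+=0.6816  a^+=0.7409
step 5: x_pred=2.5931  r=1.7469  x^+=3.6220  v^+=1.3678  a^+=1.0507
step 6: x_pred=4.7951  r=-9.2151  x^+=-0.6326  v^+=1.1201  a^+=-0.5835
step 7: x_pred=-0.0059  r=-4.5141  x^+=-2.6647  v^+=0.2520  a^+=-1.3840

a_post = -1.3840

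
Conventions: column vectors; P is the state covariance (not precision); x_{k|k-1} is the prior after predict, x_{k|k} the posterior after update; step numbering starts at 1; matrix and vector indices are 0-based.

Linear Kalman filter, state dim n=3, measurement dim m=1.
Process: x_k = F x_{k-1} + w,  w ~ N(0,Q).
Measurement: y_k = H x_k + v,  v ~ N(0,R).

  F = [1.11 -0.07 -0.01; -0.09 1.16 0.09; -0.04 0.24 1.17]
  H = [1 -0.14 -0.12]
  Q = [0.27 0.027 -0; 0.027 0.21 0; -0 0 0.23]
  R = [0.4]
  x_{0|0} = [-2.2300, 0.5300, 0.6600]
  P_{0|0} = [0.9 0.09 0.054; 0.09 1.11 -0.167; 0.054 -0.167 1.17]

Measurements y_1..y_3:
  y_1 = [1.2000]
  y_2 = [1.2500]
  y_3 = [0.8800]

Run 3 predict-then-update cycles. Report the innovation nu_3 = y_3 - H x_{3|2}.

innov = [-0.1386]

step 1: x^-=[-2.5190, 0.8749, 0.9886]  P^-=[1.3690 -0.0292 0.0362; -0.0292 1.6658 0.1932; 0.0362 0.1932 1.7964]  S=[1.8335]  K=[0.7465; -0.1558; -0.1126]  nu=[3.9601]  x^+=[0.4373, 0.2580, 0.5427]  P^+=[0.3472 0.1840 0.1903; 0.1840 1.6214 0.1610; 0.1903 0.1610 1.7732]
step 2: x^-=[0.4619, 0.3088, 0.6794]  P^-=[0.6733 0.1134 0.2198; 0.1134 2.4010 0.8282; 0.2198 0.8282 2.8203]  S=[1.1043]  K=[0.5715; -0.2916; -0.2125]  nu=[0.9128]  x^+=[0.9836, 0.0426, 0.4854]  P^+=[0.3127 0.2975 0.3538; 0.2975 2.3071 0.7597; 0.3538 0.7597 2.7705]
step 3: x^-=[1.0839, 0.0045, 0.5388]  P^-=[0.6138 0.2129 0.3907; 0.2129 3.4301 1.9239; 0.3907 1.9239 4.5437]  S=[1.0578]  K=[0.5078; -0.4710; -0.4008]  nu=[-0.1386]  x^+=[1.0135, 0.0698, 0.5944]  P^+=[0.3411 0.4659 0.6059; 0.4659 3.1955 1.7242; 0.6059 1.7242 4.3738]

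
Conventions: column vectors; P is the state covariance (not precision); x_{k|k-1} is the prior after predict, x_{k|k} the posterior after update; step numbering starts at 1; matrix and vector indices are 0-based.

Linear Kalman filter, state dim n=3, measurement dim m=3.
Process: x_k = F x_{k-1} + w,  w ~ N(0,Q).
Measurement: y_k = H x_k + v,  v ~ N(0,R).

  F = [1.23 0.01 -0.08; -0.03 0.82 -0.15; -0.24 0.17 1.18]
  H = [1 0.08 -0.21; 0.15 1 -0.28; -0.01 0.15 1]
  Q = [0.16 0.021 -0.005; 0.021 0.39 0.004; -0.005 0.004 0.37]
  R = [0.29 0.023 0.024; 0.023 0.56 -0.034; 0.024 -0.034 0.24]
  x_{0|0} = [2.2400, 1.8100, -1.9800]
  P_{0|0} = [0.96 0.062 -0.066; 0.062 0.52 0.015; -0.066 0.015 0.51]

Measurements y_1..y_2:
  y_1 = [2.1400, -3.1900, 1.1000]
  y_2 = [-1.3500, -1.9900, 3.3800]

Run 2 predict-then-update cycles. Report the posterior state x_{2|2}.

step 1: x^-=[2.9317, 1.7140, -2.5663]  P^-=[1.6302 0.0695 -0.4199; 0.0695 0.7447 -0.0053; -0.4199 -0.0053 1.1888]  S=[2.1650 0.5994 -0.6437; 0.5994 1.4936 -0.3260; -0.6437 -0.3260 1.4523]  K=[0.8233 -0.0271 0.0656; -0.0420 0.5628 0.1805; -0.0570 -0.0758 0.7786]  nu=[-1.4677, -6.0623, 3.4385]  x^+=[2.1132, -1.0155, 0.6540]  P^+=[0.2506 -0.0241 0.0426; -0.0241 0.3053 -0.0229; 0.0426 -0.0229 0.1919]
step 2: x^-=[2.5367, -0.9942, 0.0920]  P^-=[0.5314 -0.0140 -0.0389; -0.0140 0.6070 -0.0023; -0.0389 -0.0023 0.6292]  S=[0.8672 0.1868 -0.1474; 0.1868 1.2286 -0.1282; -0.1474 -0.1282 0.8831]  K=[0.6356 -0.0291 0.0494; -0.0422 0.5169 0.1687; -0.0653 -0.0679 0.6918]  nu=[-3.7879, -1.3506, 3.4625]  x^+=[0.3395, -0.9481, 2.8264]  P^+=[0.1937 -0.0230 0.0335; -0.0230 0.2805 -0.0204; 0.0335 -0.0204 0.1702]

x_post = [0.3395, -0.9481, 2.8264]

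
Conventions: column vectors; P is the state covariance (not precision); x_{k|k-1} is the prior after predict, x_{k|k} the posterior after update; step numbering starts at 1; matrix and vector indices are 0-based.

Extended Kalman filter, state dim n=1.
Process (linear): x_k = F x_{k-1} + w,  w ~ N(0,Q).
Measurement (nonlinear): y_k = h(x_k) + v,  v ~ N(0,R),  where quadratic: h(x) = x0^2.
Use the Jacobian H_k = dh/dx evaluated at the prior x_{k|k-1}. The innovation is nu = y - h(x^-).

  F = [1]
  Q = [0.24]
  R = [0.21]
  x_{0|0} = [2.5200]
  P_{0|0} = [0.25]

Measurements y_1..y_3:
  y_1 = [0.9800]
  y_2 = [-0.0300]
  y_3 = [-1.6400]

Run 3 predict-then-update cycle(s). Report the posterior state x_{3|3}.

x_post = [-0.2926]

step 1: x^-=[2.5200]  P^-=[0.4900]  H_jac=[5.0400]  S=[12.6568]  K=[0.1951]  nu=[-5.3704]  x^+=[1.4721]  P^+=[0.0081]
step 2: x^-=[1.4721]  P^-=[0.2481]  H_jac=[2.9442]  S=[2.3609]  K=[0.3094]  nu=[-2.1971]  x^+=[0.7922]  P^+=[0.0221]
step 3: x^-=[0.7922]  P^-=[0.2621]  H_jac=[1.5845]  S=[0.8680]  K=[0.4784]  nu=[-2.2677]  x^+=[-0.2926]  P^+=[0.0634]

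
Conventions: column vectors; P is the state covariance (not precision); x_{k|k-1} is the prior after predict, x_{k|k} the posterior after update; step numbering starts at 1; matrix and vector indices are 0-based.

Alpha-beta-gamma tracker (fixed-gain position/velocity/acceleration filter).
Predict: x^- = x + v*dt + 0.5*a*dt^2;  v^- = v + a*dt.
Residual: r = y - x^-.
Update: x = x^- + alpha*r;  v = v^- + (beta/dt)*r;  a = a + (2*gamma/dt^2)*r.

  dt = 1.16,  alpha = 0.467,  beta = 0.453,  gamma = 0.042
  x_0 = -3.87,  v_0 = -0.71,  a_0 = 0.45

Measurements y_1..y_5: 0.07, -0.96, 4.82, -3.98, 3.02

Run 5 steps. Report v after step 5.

step 1: x_pred=-4.3908  r=4.4608  x^+=-2.3076  v^+=1.5540  a^+=0.7285
step 2: x_pred=-0.0148  r=-0.9452  x^+=-0.4562  v^+=2.0300  a^+=0.6695
step 3: x_pred=2.3489  r=2.4711  x^+=3.5029  v^+=3.7715  a^+=0.8237
step 4: x_pred=8.4321  r=-12.4121  x^+=2.6357  v^+=-0.1201  a^+=0.0489
step 5: x_pred=2.5292  r=0.4908  x^+=2.7584  v^+=0.1283  a^+=0.0795

v_post = 0.1283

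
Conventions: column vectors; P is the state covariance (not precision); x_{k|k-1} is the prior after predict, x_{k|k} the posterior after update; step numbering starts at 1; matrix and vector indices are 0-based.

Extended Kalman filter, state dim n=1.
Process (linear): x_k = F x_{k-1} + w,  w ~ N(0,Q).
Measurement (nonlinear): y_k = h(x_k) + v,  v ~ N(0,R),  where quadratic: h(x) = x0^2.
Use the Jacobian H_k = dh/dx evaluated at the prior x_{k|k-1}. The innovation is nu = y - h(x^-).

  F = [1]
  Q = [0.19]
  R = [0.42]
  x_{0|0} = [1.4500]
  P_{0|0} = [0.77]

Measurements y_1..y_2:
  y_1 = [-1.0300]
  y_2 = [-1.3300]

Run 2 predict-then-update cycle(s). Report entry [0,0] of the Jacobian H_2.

step 1: x^-=[1.4500]  P^-=[0.9600]  H_jac=[2.9000]  S=[8.4936]  K=[0.3278]  nu=[-3.1325]  x^+=[0.4232]  P^+=[0.0475]
step 2: x^-=[0.4232]  P^-=[0.2375]  H_jac=[0.8465]  S=[0.5902]  K=[0.3406]  nu=[-1.5091]  x^+=[-0.0908]  P^+=[0.1690]

H_jac[0,0] = 0.8465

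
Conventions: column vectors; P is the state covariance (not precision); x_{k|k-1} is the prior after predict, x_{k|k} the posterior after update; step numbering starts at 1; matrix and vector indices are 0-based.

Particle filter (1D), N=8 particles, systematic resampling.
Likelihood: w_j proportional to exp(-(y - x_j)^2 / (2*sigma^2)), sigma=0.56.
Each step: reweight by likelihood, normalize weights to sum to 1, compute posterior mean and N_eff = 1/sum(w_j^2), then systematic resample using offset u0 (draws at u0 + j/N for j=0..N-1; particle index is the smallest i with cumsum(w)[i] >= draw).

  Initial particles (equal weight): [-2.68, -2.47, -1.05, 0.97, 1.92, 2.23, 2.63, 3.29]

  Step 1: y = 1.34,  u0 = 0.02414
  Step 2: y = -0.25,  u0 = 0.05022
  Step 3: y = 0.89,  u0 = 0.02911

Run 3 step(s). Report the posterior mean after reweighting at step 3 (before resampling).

step 1: w=[0.0000, 0.0000, 0.0001, 0.4608, 0.3353, 0.1621, 0.0404, 0.0013]  mean=1.5628  Neff=2.8354  idx=[3, 3, 3, 3, 4, 4, 4, 5]
step 2: w=[0.2489, 0.2489, 0.2489, 0.2489, 0.0015, 0.0015, 0.0015, 0.0001]  mean=0.9744  Neff=4.0365  idx=[0, 0, 1, 1, 2, 2, 3, 3]
step 3: w=[0.1250, 0.1250, 0.1250, 0.1250, 0.1250, 0.1250, 0.1250, 0.1250]  mean=0.9700  Neff=8.0000  idx=[0, 1, 2, 3, 4, 5, 6, 7]

post_mean = 0.9700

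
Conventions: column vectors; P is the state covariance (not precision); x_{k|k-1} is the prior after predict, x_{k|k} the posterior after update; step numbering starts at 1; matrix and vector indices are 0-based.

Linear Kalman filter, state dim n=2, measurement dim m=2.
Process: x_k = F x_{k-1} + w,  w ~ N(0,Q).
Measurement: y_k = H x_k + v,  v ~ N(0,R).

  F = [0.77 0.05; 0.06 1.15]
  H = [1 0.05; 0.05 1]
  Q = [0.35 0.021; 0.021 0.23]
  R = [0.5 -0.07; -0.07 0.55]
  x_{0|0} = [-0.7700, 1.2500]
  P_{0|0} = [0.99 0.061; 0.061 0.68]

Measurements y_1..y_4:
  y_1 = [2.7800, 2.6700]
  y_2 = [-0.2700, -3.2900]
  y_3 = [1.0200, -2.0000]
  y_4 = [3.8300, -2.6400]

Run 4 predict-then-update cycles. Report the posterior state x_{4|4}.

x_post = [2.0801, -1.9616]

step 1: x^-=[-0.5304, 1.3913]  P^-=[0.9434 0.1600; 0.1600 1.1413]  S=[1.4622 0.1947; 0.1947 1.7096]  K=[0.6443 0.0478; 0.0599 0.6654]  nu=[3.2408, 1.3052]  x^+=[1.6200, 2.4539]  P^+=[0.3205 -0.0348; -0.0348 0.3635]
step 2: x^-=[1.3701, 2.9192]  P^-=[0.5383 0.0258; 0.0258 0.7071]  S=[1.0426 0.0181; 0.0181 1.2610]  K=[0.5169 0.0344; 0.0489 0.5611]  nu=[-1.7860, -6.2777]  x^+=[0.2312, -0.6903]  P^+=[0.2576 -0.0302; -0.0302 0.3067]
step 3: x^-=[0.1435, -0.7800]  P^-=[0.5011 0.0237; 0.0237 0.6323]  S=[1.0051 0.0105; 0.0105 1.1860]  K=[0.4994 0.0367; 0.0495 0.5337]  nu=[0.9155, -1.2272]  x^+=[0.5556, -1.3897]  P^+=[0.2485 -0.0272; -0.0272 0.2915]
step 4: x^-=[0.3583, -1.5648]  P^-=[0.4960 0.0251; 0.0251 0.6126]  S=[1.0000 0.0106; 0.0106 1.1663]  K=[0.4968 0.0383; 0.0502 0.5258]  nu=[3.5499, -1.0931]  x^+=[2.0801, -1.9616]  P^+=[0.2470 -0.0261; -0.0261 0.2870]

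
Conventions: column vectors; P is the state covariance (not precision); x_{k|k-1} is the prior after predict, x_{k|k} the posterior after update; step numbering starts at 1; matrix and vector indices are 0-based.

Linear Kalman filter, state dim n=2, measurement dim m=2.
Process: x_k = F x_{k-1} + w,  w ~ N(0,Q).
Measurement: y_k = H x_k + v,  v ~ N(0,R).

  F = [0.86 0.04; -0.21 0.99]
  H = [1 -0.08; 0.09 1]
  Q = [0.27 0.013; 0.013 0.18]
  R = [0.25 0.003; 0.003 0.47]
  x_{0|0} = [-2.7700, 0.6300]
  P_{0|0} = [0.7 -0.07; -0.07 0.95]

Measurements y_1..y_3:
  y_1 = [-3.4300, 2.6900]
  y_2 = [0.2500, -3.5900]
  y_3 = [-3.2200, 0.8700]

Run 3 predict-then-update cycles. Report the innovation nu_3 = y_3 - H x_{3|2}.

step 1: x^-=[-2.3570, 1.2054]  P^-=[0.7844 -0.1348; -0.1348 1.1711]  S=[1.0635 -0.1539; -0.1539 1.6232]  K=[0.7523 0.0318; -0.1131 0.7033]  nu=[-0.9766, 1.6967]  x^+=[-3.0378, 2.5091]  P^+=[0.1882 0.0003; 0.0003 0.3302]
step 2: x^-=[-2.5121, 3.1219]  P^-=[0.4097 -0.0077; -0.0077 0.5118]  S=[0.6642 -0.0087; -0.0087 0.9837]  K=[0.6182 0.0351; -0.0664 0.5190]  nu=[3.0119, -6.4858]  x^+=[-0.8780, -0.4441]  P^+=[0.1550 0.0044; 0.0044 0.2433]
step 3: x^-=[-0.7728, -0.2553]  P^-=[0.3853 -0.0016; -0.0016 0.4235]  S=[0.6383 0.0022; 0.0022 0.8963]  K=[0.6038 0.0354; -0.0573 0.4724]  nu=[-2.4676, 1.1948]  x^+=[-2.2204, 0.4505]  P^+=[0.1514 0.0048; 0.0048 0.2214]

innov = [-2.4676, 1.1948]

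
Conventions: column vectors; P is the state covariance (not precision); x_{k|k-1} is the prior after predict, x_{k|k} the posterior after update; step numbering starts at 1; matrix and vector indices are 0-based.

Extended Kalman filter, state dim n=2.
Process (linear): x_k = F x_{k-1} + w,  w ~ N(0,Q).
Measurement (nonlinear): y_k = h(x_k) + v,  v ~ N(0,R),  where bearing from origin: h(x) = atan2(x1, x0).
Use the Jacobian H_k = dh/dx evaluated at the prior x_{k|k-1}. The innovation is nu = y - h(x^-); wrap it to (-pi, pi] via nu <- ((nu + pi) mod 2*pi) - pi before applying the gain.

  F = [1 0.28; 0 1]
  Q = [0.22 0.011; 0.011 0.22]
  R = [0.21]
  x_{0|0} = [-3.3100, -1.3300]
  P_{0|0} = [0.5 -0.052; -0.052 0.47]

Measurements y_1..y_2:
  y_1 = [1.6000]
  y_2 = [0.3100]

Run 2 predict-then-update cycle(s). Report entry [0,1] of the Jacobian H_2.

step 1: x^-=[-3.6824, -1.3300]  P^-=[0.7277 0.0906; 0.0906 0.6900]  H_jac=[0.0868 -0.2402]  S=[0.2515]  K=[0.1645; -0.6278]  nu=[-1.8882]  x^+=[-3.9930, -0.1447]  P^+=[0.7209 0.1166; 0.1166 0.5909]
step 2: x^-=[-4.0335, -0.1447]  P^-=[1.0525 0.2930; 0.2930 0.8109]  H_jac=[0.0089 -0.2476]  S=[0.2585]  K=[-0.2445; -0.7666]  nu=[-2.8674]  x^+=[-3.3324, 2.0535]  P^+=[1.0371 0.2446; 0.2446 0.6590]

H_jac[0,1] = -0.2476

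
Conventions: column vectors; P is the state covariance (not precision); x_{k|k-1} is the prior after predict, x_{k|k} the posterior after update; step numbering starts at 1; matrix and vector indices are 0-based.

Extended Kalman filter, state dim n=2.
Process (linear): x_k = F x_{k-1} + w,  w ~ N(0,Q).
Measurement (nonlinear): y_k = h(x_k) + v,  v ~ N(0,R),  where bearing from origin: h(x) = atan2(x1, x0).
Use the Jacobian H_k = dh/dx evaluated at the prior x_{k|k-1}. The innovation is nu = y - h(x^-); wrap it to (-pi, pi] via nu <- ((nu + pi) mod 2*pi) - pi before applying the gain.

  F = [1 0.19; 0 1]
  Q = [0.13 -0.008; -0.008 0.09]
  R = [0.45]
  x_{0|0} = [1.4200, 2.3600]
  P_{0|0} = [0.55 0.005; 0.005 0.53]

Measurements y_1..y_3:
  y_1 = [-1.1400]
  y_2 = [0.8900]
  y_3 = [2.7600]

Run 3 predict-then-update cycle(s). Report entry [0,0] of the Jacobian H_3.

step 1: x^-=[1.8684, 2.3600]  P^-=[0.7010 0.0977; 0.0977 0.6200]  H_jac=[-0.2605 0.2062]  S=[0.5134]  K=[-0.3164; 0.1995]  nu=[-2.0411]  x^+=[2.5142, 1.9529]  P^+=[0.6496 0.1301; 0.1301 0.5996]
step 2: x^-=[2.8853, 1.9529]  P^-=[0.8507 0.2360; 0.2360 0.6896]  H_jac=[-0.1609 0.2377]  S=[0.4929]  K=[-0.1638; 0.2555]  nu=[0.2950]  x^+=[2.8369, 2.0283]  P^+=[0.8375 0.2567; 0.2567 0.6574]
step 3: x^-=[3.2223, 2.0283]  P^-=[1.0887 0.3736; 0.3736 0.7474]  H_jac=[-0.1399 0.2223]  S=[0.4850]  K=[-0.1429; 0.2348]  nu=[2.1982]  x^+=[2.9083, 2.5443]  P^+=[1.0788 0.3898; 0.3898 0.7207]

H_jac[0,0] = -0.1399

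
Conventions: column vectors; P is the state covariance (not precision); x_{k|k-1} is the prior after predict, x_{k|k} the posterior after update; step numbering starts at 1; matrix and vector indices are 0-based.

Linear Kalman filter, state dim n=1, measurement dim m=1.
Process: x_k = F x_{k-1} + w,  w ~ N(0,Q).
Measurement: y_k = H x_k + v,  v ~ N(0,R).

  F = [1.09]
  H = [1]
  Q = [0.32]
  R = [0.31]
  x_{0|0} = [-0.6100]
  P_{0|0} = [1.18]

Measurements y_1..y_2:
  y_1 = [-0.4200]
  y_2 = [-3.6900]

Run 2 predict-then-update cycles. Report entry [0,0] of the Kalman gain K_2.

step 1: x^-=[-0.6649]  P^-=[1.7220]  S=[2.0320]  K=[0.8474]  nu=[0.2449]  x^+=[-0.4574]  P^+=[0.2627]
step 2: x^-=[-0.4985]  P^-=[0.6321]  S=[0.9421]  K=[0.6710]  nu=[-3.1915]  x^+=[-2.6399]  P^+=[0.2080]

K[0,0] = 0.6710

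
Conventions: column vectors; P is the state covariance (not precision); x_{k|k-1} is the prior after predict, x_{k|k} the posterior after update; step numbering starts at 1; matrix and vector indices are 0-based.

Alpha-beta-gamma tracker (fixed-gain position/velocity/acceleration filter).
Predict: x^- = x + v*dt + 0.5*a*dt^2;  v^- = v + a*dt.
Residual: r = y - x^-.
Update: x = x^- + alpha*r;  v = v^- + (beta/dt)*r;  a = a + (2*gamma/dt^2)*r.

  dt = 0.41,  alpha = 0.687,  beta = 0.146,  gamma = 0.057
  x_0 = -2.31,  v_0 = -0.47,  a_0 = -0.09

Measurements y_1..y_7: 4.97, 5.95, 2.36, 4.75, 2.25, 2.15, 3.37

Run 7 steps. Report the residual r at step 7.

resid = -0.4072

step 1: x_pred=-2.5103  r=7.4803  x^+=2.6287  v^+=2.1568  a^+=4.9829
step 2: x_pred=3.9318  r=2.0182  x^+=5.3183  v^+=4.9185  a^+=6.3516
step 3: x_pred=7.8687  r=-5.5087  x^+=4.0842  v^+=5.5610  a^+=2.6157
step 4: x_pred=6.5841  r=-1.8341  x^+=5.3241  v^+=5.9803  a^+=1.3719
step 5: x_pred=7.8913  r=-5.6413  x^+=4.0157  v^+=4.5339  a^+=-2.4538
step 6: x_pred=5.6684  r=-3.5184  x^+=3.2513  v^+=2.2750  a^+=-4.8399
step 7: x_pred=3.7772  r=-0.4072  x^+=3.4975  v^+=0.1456  a^+=-5.1160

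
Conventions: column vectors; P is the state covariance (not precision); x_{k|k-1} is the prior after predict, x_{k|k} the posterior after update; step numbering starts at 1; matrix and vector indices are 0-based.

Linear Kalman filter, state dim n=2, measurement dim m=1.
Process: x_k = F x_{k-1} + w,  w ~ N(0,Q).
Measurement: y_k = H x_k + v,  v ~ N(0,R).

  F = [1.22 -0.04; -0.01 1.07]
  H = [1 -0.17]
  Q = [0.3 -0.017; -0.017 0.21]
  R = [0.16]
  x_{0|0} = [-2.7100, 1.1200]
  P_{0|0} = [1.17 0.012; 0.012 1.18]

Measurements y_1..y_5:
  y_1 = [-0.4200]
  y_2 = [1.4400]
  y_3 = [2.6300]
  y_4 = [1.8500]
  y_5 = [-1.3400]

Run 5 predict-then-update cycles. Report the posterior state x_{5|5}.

step 1: x^-=[-3.3510, 1.2255]  P^-=[2.0421 -0.0661; -0.0661 1.5608]  S=[2.2697]  K=[0.9047; -0.1460]  nu=[3.1393]  x^+=[-0.5109, 0.7671]  P^+=[0.1845 0.2337; 0.2337 1.5124]
step 2: x^-=[-0.6540, 0.8259]  P^-=[0.5542 0.2212; 0.2212 1.9366]  S=[0.6949]  K=[0.7434; -0.1554]  nu=[2.2344]  x^+=[1.0069, 0.4787]  P^+=[0.1702 0.3015; 0.3015 1.9198]
step 3: x^-=[1.2093, 0.5021]  P^-=[0.5270 0.2925; 0.2925 2.4016]  S=[0.6569]  K=[0.7265; -0.1763]  nu=[1.5060]  x^+=[2.3034, 0.2367]  P^+=[0.1803 0.3766; 0.3766 2.3812]
step 4: x^-=[2.8007, 0.2302]  P^-=[0.5353 0.3706; 0.3706 2.9282]  S=[0.6540]  K=[0.7223; -0.1944]  nu=[-0.9116]  x^+=[2.1423, 0.4074]  P^+=[0.1942 0.4625; 0.4625 2.9034]
step 5: x^-=[2.5973, 0.4145]  P^-=[0.5485 0.4603; 0.4603 3.5243]  S=[0.6539]  K=[0.7192; -0.2124]  nu=[-3.8668]  x^+=[-0.1838, 1.2357]  P^+=[0.2103 0.5601; 0.5601 3.4948]

x_post = [-0.1838, 1.2357]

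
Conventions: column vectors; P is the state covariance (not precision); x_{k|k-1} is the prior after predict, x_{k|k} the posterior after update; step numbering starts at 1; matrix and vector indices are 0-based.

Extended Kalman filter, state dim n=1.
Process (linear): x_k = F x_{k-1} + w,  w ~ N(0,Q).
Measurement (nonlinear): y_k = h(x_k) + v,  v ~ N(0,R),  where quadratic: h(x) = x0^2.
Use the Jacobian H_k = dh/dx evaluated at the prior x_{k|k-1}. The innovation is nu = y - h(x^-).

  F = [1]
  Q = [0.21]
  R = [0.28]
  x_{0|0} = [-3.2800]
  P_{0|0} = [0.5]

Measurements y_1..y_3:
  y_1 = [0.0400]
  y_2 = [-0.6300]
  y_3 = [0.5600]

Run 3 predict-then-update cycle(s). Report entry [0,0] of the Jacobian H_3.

H_jac[0,0] = -1.4957

step 1: x^-=[-3.2800]  P^-=[0.7100]  H_jac=[-6.5600]  S=[30.8339]  K=[-0.1511]  nu=[-10.7184]  x^+=[-1.6609]  P^+=[0.0064]
step 2: x^-=[-1.6609]  P^-=[0.2164]  H_jac=[-3.3219]  S=[2.6685]  K=[-0.2694]  nu=[-3.3887]  x^+=[-0.7479]  P^+=[0.0227]
step 3: x^-=[-0.7479]  P^-=[0.2327]  H_jac=[-1.4957]  S=[0.8006]  K=[-0.4348]  nu=[0.0007]  x^+=[-0.7482]  P^+=[0.0814]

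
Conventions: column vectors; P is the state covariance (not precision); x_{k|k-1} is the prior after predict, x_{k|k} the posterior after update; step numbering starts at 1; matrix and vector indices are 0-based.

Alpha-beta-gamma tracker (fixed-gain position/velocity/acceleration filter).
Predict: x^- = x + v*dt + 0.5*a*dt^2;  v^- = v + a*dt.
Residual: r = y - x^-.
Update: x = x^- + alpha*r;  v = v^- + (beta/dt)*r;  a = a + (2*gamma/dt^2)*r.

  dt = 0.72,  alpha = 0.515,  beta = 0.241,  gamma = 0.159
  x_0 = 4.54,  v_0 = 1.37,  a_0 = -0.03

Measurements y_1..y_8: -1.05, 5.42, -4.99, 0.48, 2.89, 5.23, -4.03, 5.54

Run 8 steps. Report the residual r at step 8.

step 1: x_pred=5.5186  r=-6.5686  x^+=2.1358  v^+=-0.8503  a^+=-4.0594
step 2: x_pred=0.4714  r=4.9486  x^+=3.0199  v^+=-2.1166  a^+=-1.0238
step 3: x_pred=1.2306  r=-6.2206  x^+=-1.9730  v^+=-4.9359  a^+=-4.8397
step 4: x_pred=-6.7813  r=7.2613  x^+=-3.0417  v^+=-5.9899  a^+=-0.3854
step 5: x_pred=-7.4544  r=10.3444  x^+=-2.1270  v^+=-2.8049  a^+=5.9601
step 6: x_pred=-2.6017  r=7.8317  x^+=1.4316  v^+=4.1078  a^+=10.7643
step 7: x_pred=7.1793  r=-11.2093  x^+=1.4065  v^+=8.1061  a^+=3.8882
step 8: x_pred=8.2507  r=-2.7107  x^+=6.8547  v^+=9.9982  a^+=2.2254

resid = -2.7107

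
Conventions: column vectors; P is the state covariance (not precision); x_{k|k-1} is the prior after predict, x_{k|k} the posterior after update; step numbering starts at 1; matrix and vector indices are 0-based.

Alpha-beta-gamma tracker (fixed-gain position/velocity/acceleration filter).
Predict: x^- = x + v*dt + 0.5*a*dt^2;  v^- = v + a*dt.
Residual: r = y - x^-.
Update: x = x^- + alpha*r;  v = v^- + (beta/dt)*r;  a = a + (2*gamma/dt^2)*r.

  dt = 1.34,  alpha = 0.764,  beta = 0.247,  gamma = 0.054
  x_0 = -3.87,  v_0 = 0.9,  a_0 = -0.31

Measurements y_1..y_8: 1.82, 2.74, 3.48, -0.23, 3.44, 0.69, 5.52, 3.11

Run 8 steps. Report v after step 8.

step 1: x_pred=-2.9423  r=4.7623  x^+=0.6961  v^+=1.3624  a^+=-0.0236
step 2: x_pred=2.5006  r=0.2394  x^+=2.6835  v^+=1.3750  a^+=-0.0092
step 3: x_pred=4.5178  r=-1.0378  x^+=3.7249  v^+=1.1714  a^+=-0.0716
step 4: x_pred=5.2304  r=-5.4604  x^+=1.0586  v^+=0.0690  a^+=-0.4000
step 5: x_pred=0.7920  r=2.6480  x^+=2.8151  v^+=0.0211  a^+=-0.2407
step 6: x_pred=2.6272  r=-1.9372  x^+=1.1472  v^+=-0.6586  a^+=-0.3573
step 7: x_pred=-0.0560  r=5.5760  x^+=4.2041  v^+=-0.1095  a^+=-0.0219
step 8: x_pred=4.0377  r=-0.9277  x^+=3.3289  v^+=-0.3098  a^+=-0.0777

v_post = -0.3098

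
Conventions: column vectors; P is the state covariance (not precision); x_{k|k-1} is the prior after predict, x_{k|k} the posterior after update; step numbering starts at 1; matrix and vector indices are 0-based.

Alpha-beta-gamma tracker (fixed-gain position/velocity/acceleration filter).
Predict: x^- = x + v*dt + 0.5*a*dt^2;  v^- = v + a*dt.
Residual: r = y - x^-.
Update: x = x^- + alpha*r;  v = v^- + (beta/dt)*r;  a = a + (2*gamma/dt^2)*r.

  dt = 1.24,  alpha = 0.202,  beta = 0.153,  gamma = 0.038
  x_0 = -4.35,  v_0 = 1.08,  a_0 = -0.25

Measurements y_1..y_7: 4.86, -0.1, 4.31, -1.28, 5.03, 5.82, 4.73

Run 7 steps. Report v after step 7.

step 1: x_pred=-3.2030  r=8.0630  x^+=-1.5743  v^+=1.7649  a^+=0.1485
step 2: x_pred=0.7284  r=-0.8284  x^+=0.5610  v^+=1.8468  a^+=0.1076
step 3: x_pred=2.9338  r=1.3762  x^+=3.2118  v^+=2.1501  a^+=0.1756
step 4: x_pred=6.0129  r=-7.2929  x^+=4.5397  v^+=1.4680  a^+=-0.1849
step 5: x_pred=6.2179  r=-1.1879  x^+=5.9779  v^+=1.0922  a^+=-0.2436
step 6: x_pred=7.1450  r=-1.3250  x^+=6.8773  v^+=0.6267  a^+=-0.3091
step 7: x_pred=7.4168  r=-2.6868  x^+=6.8740  v^+=-0.0881  a^+=-0.4419

v_post = -0.0881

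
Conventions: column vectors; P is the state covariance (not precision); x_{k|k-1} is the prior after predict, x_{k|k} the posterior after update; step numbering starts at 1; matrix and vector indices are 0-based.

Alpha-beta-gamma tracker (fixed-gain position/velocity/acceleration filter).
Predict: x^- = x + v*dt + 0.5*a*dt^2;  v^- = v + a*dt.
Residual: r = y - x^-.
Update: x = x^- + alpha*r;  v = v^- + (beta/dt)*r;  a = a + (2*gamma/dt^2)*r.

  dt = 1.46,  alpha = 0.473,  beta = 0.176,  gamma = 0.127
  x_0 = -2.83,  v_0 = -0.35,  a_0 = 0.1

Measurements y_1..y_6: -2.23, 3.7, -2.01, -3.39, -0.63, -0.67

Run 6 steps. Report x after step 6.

x_post = 0.1346

step 1: x_pred=-3.2344  r=1.0044  x^+=-2.7593  v^+=-0.0829  a^+=0.2197
step 2: x_pred=-2.6463  r=6.3463  x^+=0.3555  v^+=1.0028  a^+=0.9759
step 3: x_pred=2.8598  r=-4.8698  x^+=0.5564  v^+=1.8406  a^+=0.3956
step 4: x_pred=3.6653  r=-7.0553  x^+=0.3282  v^+=1.5677  a^+=-0.4451
step 5: x_pred=2.1427  r=-2.7727  x^+=0.8312  v^+=0.5836  a^+=-0.7755
step 6: x_pred=0.8568  r=-1.5268  x^+=0.1346  v^+=-0.7326  a^+=-0.9574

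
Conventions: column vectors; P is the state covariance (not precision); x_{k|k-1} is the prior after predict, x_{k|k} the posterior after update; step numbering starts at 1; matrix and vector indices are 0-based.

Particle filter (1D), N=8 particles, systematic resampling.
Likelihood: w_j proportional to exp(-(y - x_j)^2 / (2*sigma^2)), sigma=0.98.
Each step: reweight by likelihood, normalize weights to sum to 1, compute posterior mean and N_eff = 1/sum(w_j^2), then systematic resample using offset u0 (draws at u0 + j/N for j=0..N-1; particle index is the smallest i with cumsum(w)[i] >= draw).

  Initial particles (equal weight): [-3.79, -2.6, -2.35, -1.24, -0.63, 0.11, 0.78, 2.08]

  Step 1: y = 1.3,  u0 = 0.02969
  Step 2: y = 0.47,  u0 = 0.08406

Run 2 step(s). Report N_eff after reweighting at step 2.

step 1: w=[0.0000, 0.0002, 0.0004, 0.0154, 0.0638, 0.2121, 0.3851, 0.3230]  mean=0.9348  Neff=3.3119  idx=[4, 5, 5, 6, 6, 6, 7, 7]
step 2: w=[0.0922, 0.1619, 0.1619, 0.1647, 0.1647, 0.1647, 0.0449, 0.0449]  mean=0.5498  Neff=6.8327  idx=[0, 1, 2, 3, 4, 4, 5, 7]

N_eff = 6.8327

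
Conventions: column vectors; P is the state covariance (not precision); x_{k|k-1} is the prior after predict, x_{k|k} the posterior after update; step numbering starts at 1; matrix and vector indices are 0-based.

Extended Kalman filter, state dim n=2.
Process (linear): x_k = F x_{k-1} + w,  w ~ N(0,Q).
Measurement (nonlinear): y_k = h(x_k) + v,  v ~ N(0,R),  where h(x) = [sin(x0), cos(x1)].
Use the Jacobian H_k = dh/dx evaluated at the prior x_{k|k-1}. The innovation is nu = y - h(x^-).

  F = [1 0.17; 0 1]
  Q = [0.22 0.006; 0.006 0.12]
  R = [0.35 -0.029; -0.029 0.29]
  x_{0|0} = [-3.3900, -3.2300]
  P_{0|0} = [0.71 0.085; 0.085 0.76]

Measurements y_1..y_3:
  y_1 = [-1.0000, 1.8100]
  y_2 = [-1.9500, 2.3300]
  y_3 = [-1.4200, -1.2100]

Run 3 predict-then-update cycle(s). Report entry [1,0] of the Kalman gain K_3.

step 1: x^-=[-3.9391, -3.2300]  P^-=[0.9809 0.2202; 0.2202 0.8800]  H_jac=[-0.6985 0.0000; 0.0000 -0.0883]  S=[0.8286 -0.0154; -0.0154 0.2969]  K=[-0.8289 -0.1085; -0.1907 -0.2716]  nu=[-1.7156, 2.8061]  x^+=[-2.8216, -3.6651]  P^+=[0.4108 0.0843; 0.0843 0.8296]
step 2: x^-=[-3.4447, -3.6651]  P^-=[0.6835 0.2313; 0.2313 0.9496]  H_jac=[-0.9544 0.0000; 0.0000 -0.4999]  S=[0.9726 0.0814; 0.0814 0.5273]  K=[-0.6609 -0.1173; -0.1537 -0.8765]  nu=[-2.2485, 3.1961]  x^+=[-2.3336, -6.1210]  P^+=[0.2388 0.0297; 0.0297 0.4996]
step 3: x^-=[-3.3742, -6.1210]  P^-=[0.4833 0.1206; 0.1206 0.6196]  H_jac=[-0.9731 0.0000; 0.0000 -0.1614]  S=[0.8077 -0.0100; -0.0100 0.3061]  K=[-0.5834 -0.0828; -0.1495 -0.3316]  nu=[-1.6505, -2.1969]  x^+=[-2.2295, -5.1458]  P^+=[0.2074 0.0439; 0.0439 0.5688]

K[1,0] = -0.1495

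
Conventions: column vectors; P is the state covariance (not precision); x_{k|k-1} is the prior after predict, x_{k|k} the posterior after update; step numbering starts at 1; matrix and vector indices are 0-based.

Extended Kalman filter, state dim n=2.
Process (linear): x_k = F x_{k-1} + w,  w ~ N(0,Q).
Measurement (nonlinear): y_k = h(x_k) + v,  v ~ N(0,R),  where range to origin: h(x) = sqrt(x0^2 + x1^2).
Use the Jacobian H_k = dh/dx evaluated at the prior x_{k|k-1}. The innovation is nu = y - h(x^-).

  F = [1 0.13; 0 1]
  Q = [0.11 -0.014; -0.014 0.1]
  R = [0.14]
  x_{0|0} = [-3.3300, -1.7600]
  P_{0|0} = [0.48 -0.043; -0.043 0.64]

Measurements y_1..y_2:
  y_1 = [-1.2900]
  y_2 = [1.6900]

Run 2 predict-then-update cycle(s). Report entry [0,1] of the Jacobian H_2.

H_jac[0,1] = 0.9661

step 1: x^-=[-3.5588, -1.7600]  P^-=[0.5896 0.0262; 0.0262 0.7400]  H_jac=[-0.8964 -0.4433]  S=[0.7800]  K=[-0.6925; -0.4507]  nu=[-5.2602]  x^+=[0.0839, 0.6106]  P^+=[0.2156 -0.2172; -0.2172 0.5816]
step 2: x^-=[0.1632, 0.6106]  P^-=[0.2789 -0.1556; -0.1556 0.6816]  H_jac=[0.2583 0.9661]  S=[0.7171]  K=[-0.1092; 0.8622]  nu=[1.0579]  x^+=[0.0477, 1.5228]  P^+=[0.2704 -0.0881; -0.0881 0.1485]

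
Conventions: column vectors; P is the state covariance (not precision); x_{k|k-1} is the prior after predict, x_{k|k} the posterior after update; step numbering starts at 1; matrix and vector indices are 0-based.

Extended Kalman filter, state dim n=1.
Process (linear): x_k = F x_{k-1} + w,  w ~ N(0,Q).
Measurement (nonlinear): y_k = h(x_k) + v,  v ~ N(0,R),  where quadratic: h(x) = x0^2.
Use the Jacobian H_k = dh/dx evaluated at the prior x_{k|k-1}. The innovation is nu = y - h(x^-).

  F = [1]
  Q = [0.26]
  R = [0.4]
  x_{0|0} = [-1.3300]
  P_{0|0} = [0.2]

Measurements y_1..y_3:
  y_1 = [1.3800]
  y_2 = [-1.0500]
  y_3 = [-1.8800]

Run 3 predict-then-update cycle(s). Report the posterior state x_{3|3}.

x_post = [0.4503]

step 1: x^-=[-1.3300]  P^-=[0.4600]  H_jac=[-2.6600]  S=[3.6548]  K=[-0.3348]  nu=[-0.3889]  x^+=[-1.1998]  P^+=[0.0503]
step 2: x^-=[-1.1998]  P^-=[0.3103]  H_jac=[-2.3996]  S=[2.1870]  K=[-0.3405]  nu=[-2.4895]  x^+=[-0.3521]  P^+=[0.0568]
step 3: x^-=[-0.3521]  P^-=[0.3168]  H_jac=[-0.7042]  S=[0.5571]  K=[-0.4004]  nu=[-2.0040]  x^+=[0.4503]  P^+=[0.2275]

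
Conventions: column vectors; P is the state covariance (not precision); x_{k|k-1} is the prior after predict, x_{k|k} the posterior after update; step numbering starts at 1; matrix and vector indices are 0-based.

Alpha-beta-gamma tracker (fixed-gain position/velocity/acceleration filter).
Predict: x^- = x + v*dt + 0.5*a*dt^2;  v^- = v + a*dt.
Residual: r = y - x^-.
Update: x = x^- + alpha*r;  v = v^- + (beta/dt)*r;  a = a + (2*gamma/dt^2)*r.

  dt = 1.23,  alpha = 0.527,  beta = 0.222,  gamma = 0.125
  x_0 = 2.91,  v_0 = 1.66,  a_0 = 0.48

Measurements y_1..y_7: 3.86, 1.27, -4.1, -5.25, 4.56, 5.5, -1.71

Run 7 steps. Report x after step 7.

step 1: x_pred=5.3149  r=-1.4549  x^+=4.5482  v^+=1.9878  a^+=0.2396
step 2: x_pred=7.1744  r=-5.9044  x^+=4.0628  v^+=1.2168  a^+=-0.7361
step 3: x_pred=5.0027  r=-9.1027  x^+=0.2056  v^+=-1.3315  a^+=-2.2403
step 4: x_pred=-3.1268  r=-2.1232  x^+=-4.2457  v^+=-4.4702  a^+=-2.5911
step 5: x_pred=-11.7042  r=16.2642  x^+=-3.1329  v^+=-4.7218  a^+=0.0965
step 6: x_pred=-8.8678  r=14.3678  x^+=-1.2960  v^+=-2.0099  a^+=2.4707
step 7: x_pred=-1.8993  r=0.1893  x^+=-1.7995  v^+=1.0632  a^+=2.5020

x_post = -1.7995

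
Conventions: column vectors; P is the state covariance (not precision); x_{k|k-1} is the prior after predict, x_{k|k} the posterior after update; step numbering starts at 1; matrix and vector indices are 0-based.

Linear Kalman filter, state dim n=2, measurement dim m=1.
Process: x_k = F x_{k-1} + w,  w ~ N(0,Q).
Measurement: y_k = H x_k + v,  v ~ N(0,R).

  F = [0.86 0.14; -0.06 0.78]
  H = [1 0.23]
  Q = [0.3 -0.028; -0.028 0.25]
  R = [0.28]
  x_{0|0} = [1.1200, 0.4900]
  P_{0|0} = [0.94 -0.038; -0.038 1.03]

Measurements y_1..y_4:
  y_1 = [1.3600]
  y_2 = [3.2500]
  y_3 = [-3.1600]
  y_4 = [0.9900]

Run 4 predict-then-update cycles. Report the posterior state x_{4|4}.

x_post = [0.2348, -0.0941]

step 1: x^-=[1.0318, 0.3150]  P^-=[1.0063 0.0108; 0.0108 0.8836]  S=[1.3380]  K=[0.7539; 0.1600]  nu=[0.2558]  x^+=[1.2246, 0.3559]  P^+=[0.2457 -0.1506; -0.1506 0.8494]
step 2: x^-=[1.1030, 0.2041]  P^-=[0.4621 -0.0477; -0.0477 0.7817]  S=[0.7616]  K=[0.5924; 0.1735]  nu=[2.1000]  x^+=[2.3471, 0.5685]  P^+=[0.1948 -0.1259; -0.1259 0.7588]
step 3: x^-=[2.0981, 0.3026]  P^-=[0.4287 -0.0386; -0.0386 0.7241]  S=[0.7292]  K=[0.5757; 0.1754]  nu=[-5.3277]  x^+=[-0.9689, -0.6321]  P^+=[0.1870 -0.1123; -0.1123 0.7017]
step 4: x^-=[-0.9217, -0.4349]  P^-=[0.4250 -0.0354; -0.0354 0.6881]  S=[0.7252]  K=[0.5749; 0.1694]  nu=[2.0117]  x^+=[0.2348, -0.0941]  P^+=[0.1854 -0.1060; -0.1060 0.6673]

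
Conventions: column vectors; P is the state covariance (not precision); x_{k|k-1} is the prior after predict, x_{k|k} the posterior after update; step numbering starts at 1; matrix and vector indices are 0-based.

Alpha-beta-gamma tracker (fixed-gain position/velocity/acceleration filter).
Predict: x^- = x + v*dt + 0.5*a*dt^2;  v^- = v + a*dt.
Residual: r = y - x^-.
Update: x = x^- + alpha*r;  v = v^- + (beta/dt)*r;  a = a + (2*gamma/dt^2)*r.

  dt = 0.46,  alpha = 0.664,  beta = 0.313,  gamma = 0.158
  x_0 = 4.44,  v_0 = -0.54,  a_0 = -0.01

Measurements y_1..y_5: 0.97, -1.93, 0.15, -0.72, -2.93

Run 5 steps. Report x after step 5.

x_post = -3.0830

step 1: x_pred=4.1905  r=-3.2205  x^+=2.0521  v^+=-2.7360  a^+=-4.8195
step 2: x_pred=0.2837  r=-2.2137  x^+=-1.1862  v^+=-6.4592  a^+=-8.1253
step 3: x_pred=-5.0171  r=5.1671  x^+=-1.5861  v^+=-6.6810  a^+=-0.4089
step 4: x_pred=-4.7027  r=3.9827  x^+=-2.0582  v^+=-4.1591  a^+=5.5387
step 5: x_pred=-3.3854  r=0.4554  x^+=-3.0830  v^+=-1.3014  a^+=6.2188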